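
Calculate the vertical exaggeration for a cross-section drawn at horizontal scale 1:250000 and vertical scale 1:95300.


VE = horizontal_scale / vertical_scale = 250000 / 95300 ≈ 2.6

2.6x


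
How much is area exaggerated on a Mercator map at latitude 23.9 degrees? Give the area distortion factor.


area_distortion = 1/cos^2(23.9) = 1.196

1.196


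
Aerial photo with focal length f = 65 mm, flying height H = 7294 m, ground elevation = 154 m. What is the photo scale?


scale = f / (H - h) = 65 mm / 7140 m = 65 / 7140000 = 1:109846

1:109846


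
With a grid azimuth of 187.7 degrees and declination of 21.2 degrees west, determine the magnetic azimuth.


magnetic azimuth = grid azimuth - declination (east +ve)
mag_az = 187.7 - -21.2 = 208.9 degrees

208.9 degrees


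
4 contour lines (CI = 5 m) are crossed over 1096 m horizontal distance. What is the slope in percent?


elevation change = 4 * 5 = 20 m
slope = 20 / 1096 * 100 = 1.8%

1.8%


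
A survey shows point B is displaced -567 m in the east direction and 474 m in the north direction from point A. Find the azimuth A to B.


az = atan2(-567, 474) = -50.1 deg
adjusted to 0-360: 309.9 degrees

309.9 degrees


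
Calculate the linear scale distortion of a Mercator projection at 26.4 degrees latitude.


SF = 1 / cos(26.4) = 1 / 0.895712 = 1.116

1.116


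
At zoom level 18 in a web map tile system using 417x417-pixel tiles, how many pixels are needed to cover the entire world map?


tiles per axis = 2^18 = 262144
total tiles = 262144^2 = 68719476736
pixels per axis = 262144 * 417 = 109314048
total pixels = 109314048^2 = 11949561090146304

11949561090146304 pixels


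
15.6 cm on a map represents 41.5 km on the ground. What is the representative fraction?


ground = 41.5 km = 4150000 cm; RF denominator = ground / map = 4150000 / 15.6 ≈ 266026; RF = 1:266026

1:266026


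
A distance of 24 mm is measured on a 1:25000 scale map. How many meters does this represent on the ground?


ground = 24 mm * 25000 / 1000 = 600.0 m

600.0 m


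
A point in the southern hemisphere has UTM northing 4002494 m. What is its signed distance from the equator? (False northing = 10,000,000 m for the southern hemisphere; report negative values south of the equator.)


For southern: actual = 4002494 - 10000000 = -5997506 m

-5997506 m


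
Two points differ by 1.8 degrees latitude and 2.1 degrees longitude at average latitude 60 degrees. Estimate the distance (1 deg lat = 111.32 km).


dlat_km = 1.8 * 111.32 = 200.376
dlon_km = 2.1 * 111.32 * cos(60) ≈ 116.886
dist = sqrt(200.376^2 + 116.886^2) ≈ 232.0 km

232.0 km


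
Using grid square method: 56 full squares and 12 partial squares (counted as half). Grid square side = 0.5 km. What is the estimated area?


effective squares = 56 + 12 * 0.5 = 62.0
area = 62.0 * 0.25 = 15.5 km^2

15.5 km^2


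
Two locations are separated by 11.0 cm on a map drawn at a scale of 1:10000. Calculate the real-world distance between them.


ground = 11.0 cm * 10000 / 100 = 1100.0 m = 1.1 km

1.1 km


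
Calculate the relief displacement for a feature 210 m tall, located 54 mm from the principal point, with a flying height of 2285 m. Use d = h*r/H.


d = h * r / H = 210 * 54 / 2285 = 4.96 mm

4.96 mm


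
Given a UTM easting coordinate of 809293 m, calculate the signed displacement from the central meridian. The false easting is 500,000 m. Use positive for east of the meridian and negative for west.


displacement = 809293 - 500000 = 309293 m

309293 m


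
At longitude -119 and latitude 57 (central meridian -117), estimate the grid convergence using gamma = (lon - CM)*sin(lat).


gamma = (-119 - -117) * sin(57) = -2 * 0.838671 = -1.677 degrees

-1.677 degrees


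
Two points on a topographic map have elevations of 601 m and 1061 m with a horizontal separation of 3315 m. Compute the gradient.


gradient = (1061 - 601) / 3315 = 460 / 3315 = 0.1388

0.1388


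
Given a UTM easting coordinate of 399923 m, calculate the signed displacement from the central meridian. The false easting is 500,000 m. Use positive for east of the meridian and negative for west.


displacement = 399923 - 500000 = -100077 m

-100077 m


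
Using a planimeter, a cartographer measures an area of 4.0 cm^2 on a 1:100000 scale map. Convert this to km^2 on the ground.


ground_area = 4.0 * (100000/100)^2 = 4000000.0 m^2 = 4.0 km^2

4.0 km^2


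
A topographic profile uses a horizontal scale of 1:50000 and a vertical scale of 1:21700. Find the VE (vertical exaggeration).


VE = horizontal_scale / vertical_scale = 50000 / 21700 ≈ 2.3

2.3x


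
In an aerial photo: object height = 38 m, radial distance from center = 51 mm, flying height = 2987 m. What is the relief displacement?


d = h * r / H = 38 * 51 / 2987 = 0.65 mm

0.65 mm


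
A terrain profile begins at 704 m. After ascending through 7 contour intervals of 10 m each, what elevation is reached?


elevation = 704 + 7 * 10 = 774 m

774 m


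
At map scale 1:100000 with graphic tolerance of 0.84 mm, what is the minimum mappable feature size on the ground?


ground = 0.84 mm * 100000 / 1000 = 84.0 m

84.0 m


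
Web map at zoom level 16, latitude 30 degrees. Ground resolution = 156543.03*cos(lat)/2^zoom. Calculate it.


res = 156543.03 * cos(30) / 2^16 = 156543.03 * 0.8660254 / 65536 = 2.07 m/pixel

2.07 m/pixel


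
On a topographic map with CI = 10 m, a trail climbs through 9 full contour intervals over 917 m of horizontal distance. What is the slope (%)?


elevation change = 9 * 10 = 90 m
slope = 90 / 917 * 100 = 9.8%

9.8%


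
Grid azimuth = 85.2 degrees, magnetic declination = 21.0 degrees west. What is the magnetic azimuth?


magnetic azimuth = grid azimuth - declination (east +ve)
mag_az = 85.2 - -21.0 = 106.2 degrees

106.2 degrees


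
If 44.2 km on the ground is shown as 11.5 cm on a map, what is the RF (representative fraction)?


ground = 44.2 km = 4420000 cm; RF denominator = ground / map = 4420000 / 11.5 ≈ 384348; RF = 1:384348

1:384348


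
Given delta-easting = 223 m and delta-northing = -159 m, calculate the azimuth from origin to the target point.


az = atan2(223, -159) = 125.5 deg
adjusted to 0-360: 125.5 degrees

125.5 degrees


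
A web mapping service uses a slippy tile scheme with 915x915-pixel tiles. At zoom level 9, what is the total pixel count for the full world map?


tiles per axis = 2^9 = 512
total tiles = 512^2 = 262144
pixels per axis = 512 * 915 = 468480
total pixels = 468480^2 = 219473510400

219473510400 pixels


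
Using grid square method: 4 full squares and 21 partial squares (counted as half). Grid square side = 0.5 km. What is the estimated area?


effective squares = 4 + 21 * 0.5 = 14.5
area = 14.5 * 0.25 = 3.625 km^2

3.625 km^2


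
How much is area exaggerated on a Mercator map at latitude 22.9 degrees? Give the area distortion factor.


area_distortion = 1/cos^2(22.9) = 1.178

1.178


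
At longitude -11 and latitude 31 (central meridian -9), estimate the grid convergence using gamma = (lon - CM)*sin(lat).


gamma = (-11 - -9) * sin(31) = -2 * 0.515038 = -1.03 degrees

-1.03 degrees


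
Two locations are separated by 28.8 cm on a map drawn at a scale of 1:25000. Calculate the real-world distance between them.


ground = 28.8 cm * 25000 / 100 = 7200.0 m = 7.2 km

7.2 km


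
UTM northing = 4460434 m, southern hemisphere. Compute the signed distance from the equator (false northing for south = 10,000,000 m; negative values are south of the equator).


For southern: actual = 4460434 - 10000000 = -5539566 m

-5539566 m


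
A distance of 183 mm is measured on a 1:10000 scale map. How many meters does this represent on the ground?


ground = 183 mm * 10000 / 1000 = 1830.0 m

1830.0 m


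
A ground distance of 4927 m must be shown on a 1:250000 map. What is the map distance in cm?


map_cm = 4927 * 100 / 250000 = 1.9708 cm ≈ 1.97 cm

1.97 cm


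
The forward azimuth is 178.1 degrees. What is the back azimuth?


back azimuth = (178.1 + 180) mod 360 = 358.1 degrees

358.1 degrees


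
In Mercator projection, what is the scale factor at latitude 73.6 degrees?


SF = 1 / cos(73.6) = 1 / 0.282341 = 3.542

3.542


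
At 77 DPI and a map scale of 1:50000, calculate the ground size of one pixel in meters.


pixel_cm = 2.54 / 77 ≈ 0.032987 cm
ground = pixel_cm * 50000 / 100 = 2.54 * 50000 / (77 * 100) = 127000 / 7700 ≈ 16.49 m

16.49 m


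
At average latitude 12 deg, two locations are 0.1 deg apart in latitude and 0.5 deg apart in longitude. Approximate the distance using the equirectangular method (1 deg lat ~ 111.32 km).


dlat_km = 0.1 * 111.32 = 11.132
dlon_km = 0.5 * 111.32 * cos(12) ≈ 54.444
dist = sqrt(11.132^2 + 54.444^2) ≈ 55.6 km

55.6 km


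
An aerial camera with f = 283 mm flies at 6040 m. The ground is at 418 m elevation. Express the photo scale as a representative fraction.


scale = f / (H - h) = 283 mm / 5622 m = 283 / 5622000 = 1:19866

1:19866


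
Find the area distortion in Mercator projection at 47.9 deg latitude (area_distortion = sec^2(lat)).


area_distortion = 1/cos^2(47.9) = 2.225

2.225


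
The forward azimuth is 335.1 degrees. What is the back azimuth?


back azimuth = (335.1 + 180) mod 360 = 155.1 degrees

155.1 degrees


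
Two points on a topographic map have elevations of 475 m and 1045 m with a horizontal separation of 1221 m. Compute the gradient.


gradient = (1045 - 475) / 1221 = 570 / 1221 = 0.4668

0.4668


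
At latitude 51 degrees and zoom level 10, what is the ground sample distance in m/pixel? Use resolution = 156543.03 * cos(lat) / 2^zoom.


res = 156543.03 * cos(51) / 2^10 = 156543.03 * 0.62932039 / 1024 = 96.21 m/pixel

96.21 m/pixel


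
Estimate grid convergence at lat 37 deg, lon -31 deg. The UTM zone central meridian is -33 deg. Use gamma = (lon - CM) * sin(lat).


gamma = (-31 - -33) * sin(37) = 2 * 0.601815 = 1.204 degrees

1.204 degrees


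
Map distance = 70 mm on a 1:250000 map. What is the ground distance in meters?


ground = 70 mm * 250000 / 1000 = 17500.0 m

17500.0 m


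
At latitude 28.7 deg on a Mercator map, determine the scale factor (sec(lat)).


SF = 1 / cos(28.7) = 1 / 0.877146 = 1.14

1.14


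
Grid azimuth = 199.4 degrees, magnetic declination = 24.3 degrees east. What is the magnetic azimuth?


magnetic azimuth = grid azimuth - declination (east +ve)
mag_az = 199.4 - 24.3 = 175.1 degrees

175.1 degrees


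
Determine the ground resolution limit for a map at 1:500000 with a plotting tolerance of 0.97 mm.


ground = 0.97 mm * 500000 / 1000 = 485.0 m

485.0 m


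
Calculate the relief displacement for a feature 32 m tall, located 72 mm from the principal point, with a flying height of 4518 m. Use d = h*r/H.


d = h * r / H = 32 * 72 / 4518 = 0.51 mm

0.51 mm


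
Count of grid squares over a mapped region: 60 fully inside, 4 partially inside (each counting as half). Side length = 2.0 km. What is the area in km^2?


effective squares = 60 + 4 * 0.5 = 62.0
area = 62.0 * 4.0 = 248.0 km^2

248.0 km^2


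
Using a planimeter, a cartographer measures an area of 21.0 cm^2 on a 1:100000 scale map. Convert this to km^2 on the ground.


ground_area = 21.0 * (100000/100)^2 = 21000000.0 m^2 = 21.0 km^2

21.0 km^2


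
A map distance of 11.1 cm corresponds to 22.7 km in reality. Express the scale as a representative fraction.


ground = 22.7 km = 2270000 cm; RF denominator = ground / map = 2270000 / 11.1 ≈ 204505; RF = 1:204505

1:204505


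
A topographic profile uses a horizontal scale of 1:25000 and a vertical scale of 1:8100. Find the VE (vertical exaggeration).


VE = horizontal_scale / vertical_scale = 25000 / 8100 ≈ 3.1

3.1x


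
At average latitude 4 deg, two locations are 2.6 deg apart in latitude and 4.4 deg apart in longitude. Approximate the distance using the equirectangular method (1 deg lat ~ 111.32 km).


dlat_km = 2.6 * 111.32 = 289.432
dlon_km = 4.4 * 111.32 * cos(4) ≈ 488.615
dist = sqrt(289.432^2 + 488.615^2) ≈ 567.9 km

567.9 km


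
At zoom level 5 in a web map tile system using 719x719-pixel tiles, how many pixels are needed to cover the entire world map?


tiles per axis = 2^5 = 32
total tiles = 32^2 = 1024
pixels per axis = 32 * 719 = 23008
total pixels = 23008^2 = 529368064

529368064 pixels


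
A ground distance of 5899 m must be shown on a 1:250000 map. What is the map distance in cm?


map_cm = 5899 * 100 / 250000 = 2.3596 cm ≈ 2.36 cm

2.36 cm


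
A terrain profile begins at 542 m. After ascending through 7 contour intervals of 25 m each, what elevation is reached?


elevation = 542 + 7 * 25 = 717 m

717 m


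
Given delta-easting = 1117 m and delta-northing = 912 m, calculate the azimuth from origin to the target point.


az = atan2(1117, 912) = 50.8 deg
adjusted to 0-360: 50.8 degrees

50.8 degrees


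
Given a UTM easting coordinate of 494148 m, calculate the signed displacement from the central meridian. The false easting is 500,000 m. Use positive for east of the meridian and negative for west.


displacement = 494148 - 500000 = -5852 m

-5852 m


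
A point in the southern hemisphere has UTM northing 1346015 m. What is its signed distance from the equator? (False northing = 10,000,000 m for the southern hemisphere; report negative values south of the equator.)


For southern: actual = 1346015 - 10000000 = -8653985 m

-8653985 m


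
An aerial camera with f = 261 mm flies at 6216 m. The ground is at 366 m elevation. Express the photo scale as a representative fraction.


scale = f / (H - h) = 261 mm / 5850 m = 261 / 5850000 = 1:22414

1:22414


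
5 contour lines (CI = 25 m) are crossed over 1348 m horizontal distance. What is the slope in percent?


elevation change = 5 * 25 = 125 m
slope = 125 / 1348 * 100 = 9.3%

9.3%


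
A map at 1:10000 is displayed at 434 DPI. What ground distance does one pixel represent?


pixel_cm = 2.54 / 434 ≈ 0.005853 cm
ground = pixel_cm * 10000 / 100 = 2.54 * 10000 / (434 * 100) = 25400 / 43400 ≈ 0.59 m

0.59 m


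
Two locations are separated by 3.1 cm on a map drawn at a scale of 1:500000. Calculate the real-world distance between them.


ground = 3.1 cm * 500000 / 100 = 15500.0 m = 15.5 km

15.5 km


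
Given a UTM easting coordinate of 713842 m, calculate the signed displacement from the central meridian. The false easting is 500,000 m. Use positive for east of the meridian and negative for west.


displacement = 713842 - 500000 = 213842 m

213842 m


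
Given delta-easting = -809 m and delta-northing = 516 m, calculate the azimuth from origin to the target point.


az = atan2(-809, 516) = -57.5 deg
adjusted to 0-360: 302.5 degrees

302.5 degrees


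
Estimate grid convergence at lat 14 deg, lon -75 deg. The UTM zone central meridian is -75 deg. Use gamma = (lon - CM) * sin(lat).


gamma = (-75 - -75) * sin(14) = 0 * 0.241922 = 0.0 degrees

0.0 degrees


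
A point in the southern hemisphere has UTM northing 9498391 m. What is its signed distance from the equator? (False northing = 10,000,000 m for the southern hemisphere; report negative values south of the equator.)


For southern: actual = 9498391 - 10000000 = -501609 m

-501609 m


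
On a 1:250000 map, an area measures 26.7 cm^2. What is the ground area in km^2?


ground_area = 26.7 * (250000/100)^2 = 166875000.0 m^2 = 166.875 km^2

166.875 km^2


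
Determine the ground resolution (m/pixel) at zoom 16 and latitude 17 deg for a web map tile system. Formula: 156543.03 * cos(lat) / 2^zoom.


res = 156543.03 * cos(17) / 2^16 = 156543.03 * 0.95630476 / 65536 = 2.28 m/pixel

2.28 m/pixel


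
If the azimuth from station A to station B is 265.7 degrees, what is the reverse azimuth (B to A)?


back azimuth = (265.7 + 180) mod 360 = 85.7 degrees

85.7 degrees


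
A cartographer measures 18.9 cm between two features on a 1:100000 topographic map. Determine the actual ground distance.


ground = 18.9 cm * 100000 / 100 = 18900.0 m = 18.9 km

18.9 km


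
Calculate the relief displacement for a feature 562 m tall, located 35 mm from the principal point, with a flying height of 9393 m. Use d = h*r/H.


d = h * r / H = 562 * 35 / 9393 = 2.09 mm

2.09 mm


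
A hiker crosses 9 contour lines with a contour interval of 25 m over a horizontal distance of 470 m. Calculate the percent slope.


elevation change = 9 * 25 = 225 m
slope = 225 / 470 * 100 = 47.9%

47.9%


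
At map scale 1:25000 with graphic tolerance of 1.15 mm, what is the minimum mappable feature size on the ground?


ground = 1.15 mm * 25000 / 1000 = 28.75 m

28.75 m


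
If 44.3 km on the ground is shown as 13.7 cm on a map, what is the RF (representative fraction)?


ground = 44.3 km = 4430000 cm; RF denominator = ground / map = 4430000 / 13.7 ≈ 323358; RF = 1:323358

1:323358


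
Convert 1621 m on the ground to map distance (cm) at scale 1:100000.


map_cm = 1621 * 100 / 100000 = 1.621 cm ≈ 1.62 cm

1.62 cm


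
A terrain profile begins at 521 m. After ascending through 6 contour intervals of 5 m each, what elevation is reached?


elevation = 521 + 6 * 5 = 551 m

551 m


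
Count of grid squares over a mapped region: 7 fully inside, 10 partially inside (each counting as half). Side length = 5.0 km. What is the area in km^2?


effective squares = 7 + 10 * 0.5 = 12.0
area = 12.0 * 25.0 = 300.0 km^2

300.0 km^2


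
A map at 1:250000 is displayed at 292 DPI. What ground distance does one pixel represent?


pixel_cm = 2.54 / 292 ≈ 0.008699 cm
ground = pixel_cm * 250000 / 100 = 2.54 * 250000 / (292 * 100) = 635000 / 29200 ≈ 21.75 m

21.75 m


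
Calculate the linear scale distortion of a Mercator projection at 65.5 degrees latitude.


SF = 1 / cos(65.5) = 1 / 0.414693 = 2.411

2.411


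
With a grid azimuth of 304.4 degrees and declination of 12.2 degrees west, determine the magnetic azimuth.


magnetic azimuth = grid azimuth - declination (east +ve)
mag_az = 304.4 - -12.2 = 316.6 degrees

316.6 degrees


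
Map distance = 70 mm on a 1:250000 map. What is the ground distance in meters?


ground = 70 mm * 250000 / 1000 = 17500.0 m

17500.0 m


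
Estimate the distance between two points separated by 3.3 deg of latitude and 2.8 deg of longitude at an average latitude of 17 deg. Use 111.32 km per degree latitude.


dlat_km = 3.3 * 111.32 = 367.356
dlon_km = 2.8 * 111.32 * cos(17) ≈ 298.076
dist = sqrt(367.356^2 + 298.076^2) ≈ 473.1 km

473.1 km


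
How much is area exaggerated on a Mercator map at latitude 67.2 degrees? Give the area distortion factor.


area_distortion = 1/cos^2(67.2) = 6.659

6.659


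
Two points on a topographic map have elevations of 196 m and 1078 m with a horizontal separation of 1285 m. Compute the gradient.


gradient = (1078 - 196) / 1285 = 882 / 1285 = 0.6864

0.6864


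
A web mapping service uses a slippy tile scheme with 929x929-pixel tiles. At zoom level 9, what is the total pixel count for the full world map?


tiles per axis = 2^9 = 512
total tiles = 512^2 = 262144
pixels per axis = 512 * 929 = 475648
total pixels = 475648^2 = 226241019904

226241019904 pixels


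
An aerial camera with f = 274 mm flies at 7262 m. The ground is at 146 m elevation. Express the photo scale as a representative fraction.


scale = f / (H - h) = 274 mm / 7116 m = 274 / 7116000 = 1:25971

1:25971


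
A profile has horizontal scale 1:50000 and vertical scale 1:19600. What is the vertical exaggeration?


VE = horizontal_scale / vertical_scale = 50000 / 19600 ≈ 2.6

2.6x


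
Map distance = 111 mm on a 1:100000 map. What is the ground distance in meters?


ground = 111 mm * 100000 / 1000 = 11100.0 m

11100.0 m


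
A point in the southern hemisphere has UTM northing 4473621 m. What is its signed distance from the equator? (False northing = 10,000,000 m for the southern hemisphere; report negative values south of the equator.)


For southern: actual = 4473621 - 10000000 = -5526379 m

-5526379 m


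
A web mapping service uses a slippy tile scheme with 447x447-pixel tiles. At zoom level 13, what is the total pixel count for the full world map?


tiles per axis = 2^13 = 8192
total tiles = 8192^2 = 67108864
pixels per axis = 8192 * 447 = 3661824
total pixels = 3661824^2 = 13408955006976

13408955006976 pixels


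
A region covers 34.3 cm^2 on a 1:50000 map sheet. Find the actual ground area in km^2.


ground_area = 34.3 * (50000/100)^2 = 8575000.0 m^2 = 8.575 km^2

8.575 km^2


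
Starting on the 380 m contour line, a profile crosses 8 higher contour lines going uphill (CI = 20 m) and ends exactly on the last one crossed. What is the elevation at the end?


elevation = 380 + 8 * 20 = 540 m

540 m


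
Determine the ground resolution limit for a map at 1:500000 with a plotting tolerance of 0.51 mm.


ground = 0.51 mm * 500000 / 1000 = 255.0 m

255.0 m


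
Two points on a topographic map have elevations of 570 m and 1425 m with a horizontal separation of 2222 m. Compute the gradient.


gradient = (1425 - 570) / 2222 = 855 / 2222 = 0.3848

0.3848


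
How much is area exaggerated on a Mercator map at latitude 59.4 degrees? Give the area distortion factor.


area_distortion = 1/cos^2(59.4) = 3.859

3.859


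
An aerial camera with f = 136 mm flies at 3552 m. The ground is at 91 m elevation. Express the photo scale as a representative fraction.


scale = f / (H - h) = 136 mm / 3461 m = 136 / 3461000 = 1:25449

1:25449


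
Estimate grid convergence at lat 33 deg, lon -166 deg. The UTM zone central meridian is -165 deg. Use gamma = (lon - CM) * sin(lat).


gamma = (-166 - -165) * sin(33) = -1 * 0.544639 = -0.545 degrees

-0.545 degrees


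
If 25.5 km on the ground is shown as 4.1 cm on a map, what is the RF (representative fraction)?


ground = 25.5 km = 2550000 cm; RF denominator = ground / map = 2550000 / 4.1 ≈ 621951; RF = 1:621951

1:621951


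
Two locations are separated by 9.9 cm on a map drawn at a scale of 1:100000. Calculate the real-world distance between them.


ground = 9.9 cm * 100000 / 100 = 9900.0 m = 9.9 km

9.9 km


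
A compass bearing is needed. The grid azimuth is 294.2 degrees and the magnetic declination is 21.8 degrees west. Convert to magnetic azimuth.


magnetic azimuth = grid azimuth - declination (east +ve)
mag_az = 294.2 - -21.8 = 316.0 degrees

316.0 degrees


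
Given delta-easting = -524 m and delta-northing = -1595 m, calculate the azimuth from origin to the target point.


az = atan2(-524, -1595) = -161.8 deg
adjusted to 0-360: 198.2 degrees

198.2 degrees


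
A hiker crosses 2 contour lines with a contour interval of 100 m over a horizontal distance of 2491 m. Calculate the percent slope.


elevation change = 2 * 100 = 200 m
slope = 200 / 2491 * 100 = 8.0%

8.0%


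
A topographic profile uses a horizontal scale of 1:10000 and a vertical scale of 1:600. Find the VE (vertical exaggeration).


VE = horizontal_scale / vertical_scale = 10000 / 600 ≈ 16.7

16.7x


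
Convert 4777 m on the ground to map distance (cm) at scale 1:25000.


map_cm = 4777 * 100 / 25000 = 19.108 cm ≈ 19.11 cm

19.11 cm


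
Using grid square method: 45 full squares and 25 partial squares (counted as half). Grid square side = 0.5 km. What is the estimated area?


effective squares = 45 + 25 * 0.5 = 57.5
area = 57.5 * 0.25 = 14.375 km^2

14.375 km^2


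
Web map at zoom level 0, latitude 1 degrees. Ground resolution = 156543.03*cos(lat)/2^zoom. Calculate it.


res = 156543.03 * cos(1) / 2^0 = 156543.03 * 0.9998477 / 1 = 156519.19 m/pixel

156519.19 m/pixel


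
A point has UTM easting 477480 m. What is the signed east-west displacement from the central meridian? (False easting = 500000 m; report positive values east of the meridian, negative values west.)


displacement = 477480 - 500000 = -22520 m

-22520 m


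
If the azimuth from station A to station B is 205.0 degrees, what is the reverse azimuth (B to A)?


back azimuth = (205.0 + 180) mod 360 = 25.0 degrees

25.0 degrees


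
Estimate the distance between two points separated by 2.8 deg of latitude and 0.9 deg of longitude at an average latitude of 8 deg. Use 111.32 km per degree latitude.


dlat_km = 2.8 * 111.32 = 311.696
dlon_km = 0.9 * 111.32 * cos(8) ≈ 99.213
dist = sqrt(311.696^2 + 99.213^2) ≈ 327.1 km

327.1 km


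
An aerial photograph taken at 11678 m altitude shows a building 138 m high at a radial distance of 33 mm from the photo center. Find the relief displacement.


d = h * r / H = 138 * 33 / 11678 = 0.39 mm

0.39 mm


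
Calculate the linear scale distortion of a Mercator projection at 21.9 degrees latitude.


SF = 1 / cos(21.9) = 1 / 0.927836 = 1.078

1.078


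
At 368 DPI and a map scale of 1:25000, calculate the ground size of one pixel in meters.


pixel_cm = 2.54 / 368 ≈ 0.006902 cm
ground = pixel_cm * 25000 / 100 = 2.54 * 25000 / (368 * 100) = 63500 / 36800 ≈ 1.73 m

1.73 m


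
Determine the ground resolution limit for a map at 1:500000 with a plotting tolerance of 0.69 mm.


ground = 0.69 mm * 500000 / 1000 = 345.0 m

345.0 m


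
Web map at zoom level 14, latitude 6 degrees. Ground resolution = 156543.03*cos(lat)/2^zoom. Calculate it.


res = 156543.03 * cos(6) / 2^14 = 156543.03 * 0.9945219 / 16384 = 9.5 m/pixel

9.5 m/pixel


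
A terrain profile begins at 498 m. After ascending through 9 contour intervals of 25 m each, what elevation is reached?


elevation = 498 + 9 * 25 = 723 m

723 m


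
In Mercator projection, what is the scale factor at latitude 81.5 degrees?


SF = 1 / cos(81.5) = 1 / 0.147809 = 6.765

6.765


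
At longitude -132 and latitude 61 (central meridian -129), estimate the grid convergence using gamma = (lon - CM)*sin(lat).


gamma = (-132 - -129) * sin(61) = -3 * 0.87462 = -2.624 degrees

-2.624 degrees


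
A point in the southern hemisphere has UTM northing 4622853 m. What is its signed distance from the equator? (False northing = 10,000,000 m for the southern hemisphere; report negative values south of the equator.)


For southern: actual = 4622853 - 10000000 = -5377147 m

-5377147 m


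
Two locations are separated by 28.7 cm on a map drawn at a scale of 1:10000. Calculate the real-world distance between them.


ground = 28.7 cm * 10000 / 100 = 2870.0 m = 2.87 km

2.87 km


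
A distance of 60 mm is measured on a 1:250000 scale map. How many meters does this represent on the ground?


ground = 60 mm * 250000 / 1000 = 15000.0 m

15000.0 m


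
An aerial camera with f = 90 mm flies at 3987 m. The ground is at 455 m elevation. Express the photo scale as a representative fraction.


scale = f / (H - h) = 90 mm / 3532 m = 90 / 3532000 = 1:39244

1:39244


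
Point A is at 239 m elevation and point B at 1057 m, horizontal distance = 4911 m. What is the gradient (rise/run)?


gradient = (1057 - 239) / 4911 = 818 / 4911 = 0.1666

0.1666


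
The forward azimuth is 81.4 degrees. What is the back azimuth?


back azimuth = (81.4 + 180) mod 360 = 261.4 degrees

261.4 degrees


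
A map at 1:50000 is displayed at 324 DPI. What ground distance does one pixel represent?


pixel_cm = 2.54 / 324 ≈ 0.00784 cm
ground = pixel_cm * 50000 / 100 = 2.54 * 50000 / (324 * 100) = 127000 / 32400 ≈ 3.92 m

3.92 m


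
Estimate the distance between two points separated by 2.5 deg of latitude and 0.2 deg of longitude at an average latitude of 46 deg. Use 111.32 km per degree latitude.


dlat_km = 2.5 * 111.32 = 278.3
dlon_km = 0.2 * 111.32 * cos(46) ≈ 15.466
dist = sqrt(278.3^2 + 15.466^2) ≈ 278.7 km

278.7 km


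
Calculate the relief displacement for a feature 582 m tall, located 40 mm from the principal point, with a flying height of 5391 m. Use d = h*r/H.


d = h * r / H = 582 * 40 / 5391 = 4.32 mm

4.32 mm


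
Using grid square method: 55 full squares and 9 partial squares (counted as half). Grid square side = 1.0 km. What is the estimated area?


effective squares = 55 + 9 * 0.5 = 59.5
area = 59.5 * 1.0 = 59.5 km^2

59.5 km^2


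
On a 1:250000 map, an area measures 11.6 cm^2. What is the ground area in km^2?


ground_area = 11.6 * (250000/100)^2 = 72500000.0 m^2 = 72.5 km^2

72.5 km^2


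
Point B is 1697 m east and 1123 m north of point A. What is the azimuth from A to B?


az = atan2(1697, 1123) = 56.5 deg
adjusted to 0-360: 56.5 degrees

56.5 degrees


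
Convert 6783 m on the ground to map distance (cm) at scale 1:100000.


map_cm = 6783 * 100 / 100000 = 6.783 cm ≈ 6.78 cm

6.78 cm


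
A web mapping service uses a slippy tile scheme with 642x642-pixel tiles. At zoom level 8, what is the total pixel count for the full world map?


tiles per axis = 2^8 = 256
total tiles = 256^2 = 65536
pixels per axis = 256 * 642 = 164352
total pixels = 164352^2 = 27011579904

27011579904 pixels


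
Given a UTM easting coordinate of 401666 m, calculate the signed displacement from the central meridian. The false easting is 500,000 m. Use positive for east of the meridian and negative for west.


displacement = 401666 - 500000 = -98334 m

-98334 m


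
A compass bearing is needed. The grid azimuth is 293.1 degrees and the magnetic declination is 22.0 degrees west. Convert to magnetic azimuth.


magnetic azimuth = grid azimuth - declination (east +ve)
mag_az = 293.1 - -22.0 = 315.1 degrees

315.1 degrees


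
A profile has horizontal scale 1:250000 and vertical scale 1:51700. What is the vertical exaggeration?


VE = horizontal_scale / vertical_scale = 250000 / 51700 ≈ 4.8

4.8x


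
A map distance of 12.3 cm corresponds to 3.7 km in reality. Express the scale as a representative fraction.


ground = 3.7 km = 370000 cm; RF denominator = ground / map = 370000 / 12.3 ≈ 30081; RF = 1:30081

1:30081


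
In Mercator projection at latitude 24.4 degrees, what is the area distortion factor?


area_distortion = 1/cos^2(24.4) = 1.206

1.206


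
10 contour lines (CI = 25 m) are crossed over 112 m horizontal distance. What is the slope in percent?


elevation change = 10 * 25 = 250 m
slope = 250 / 112 * 100 = 223.2%

223.2%


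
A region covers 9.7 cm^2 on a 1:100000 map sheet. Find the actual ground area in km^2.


ground_area = 9.7 * (100000/100)^2 = 9700000.0 m^2 = 9.7 km^2

9.7 km^2


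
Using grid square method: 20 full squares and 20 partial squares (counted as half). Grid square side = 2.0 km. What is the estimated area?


effective squares = 20 + 20 * 0.5 = 30.0
area = 30.0 * 4.0 = 120.0 km^2

120.0 km^2


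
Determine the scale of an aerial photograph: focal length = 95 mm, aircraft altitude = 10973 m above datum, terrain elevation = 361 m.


scale = f / (H - h) = 95 mm / 10612 m = 95 / 10612000 = 1:111705

1:111705


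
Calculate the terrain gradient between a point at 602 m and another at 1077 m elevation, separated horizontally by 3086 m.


gradient = (1077 - 602) / 3086 = 475 / 3086 = 0.1539

0.1539


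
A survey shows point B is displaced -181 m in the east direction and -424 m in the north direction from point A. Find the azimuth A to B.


az = atan2(-181, -424) = -156.9 deg
adjusted to 0-360: 203.1 degrees

203.1 degrees


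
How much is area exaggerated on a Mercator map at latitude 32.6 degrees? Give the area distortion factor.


area_distortion = 1/cos^2(32.6) = 1.409

1.409


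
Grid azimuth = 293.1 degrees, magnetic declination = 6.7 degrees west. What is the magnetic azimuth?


magnetic azimuth = grid azimuth - declination (east +ve)
mag_az = 293.1 - -6.7 = 299.8 degrees

299.8 degrees


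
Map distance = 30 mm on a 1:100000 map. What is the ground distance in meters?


ground = 30 mm * 100000 / 1000 = 3000.0 m

3000.0 m


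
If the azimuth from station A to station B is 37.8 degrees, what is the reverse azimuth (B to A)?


back azimuth = (37.8 + 180) mod 360 = 217.8 degrees

217.8 degrees


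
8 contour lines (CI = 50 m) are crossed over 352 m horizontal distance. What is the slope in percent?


elevation change = 8 * 50 = 400 m
slope = 400 / 352 * 100 = 113.6%

113.6%


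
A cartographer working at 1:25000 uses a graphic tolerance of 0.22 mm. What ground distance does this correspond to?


ground = 0.22 mm * 25000 / 1000 = 5.5 m

5.5 m


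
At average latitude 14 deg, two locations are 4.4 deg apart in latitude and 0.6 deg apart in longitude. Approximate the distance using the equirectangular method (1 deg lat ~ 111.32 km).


dlat_km = 4.4 * 111.32 = 489.808
dlon_km = 0.6 * 111.32 * cos(14) ≈ 64.808
dist = sqrt(489.808^2 + 64.808^2) ≈ 494.1 km

494.1 km


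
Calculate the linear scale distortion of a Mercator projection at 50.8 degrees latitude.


SF = 1 / cos(50.8) = 1 / 0.632029 = 1.582

1.582


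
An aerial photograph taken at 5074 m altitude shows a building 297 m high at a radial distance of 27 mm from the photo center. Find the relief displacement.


d = h * r / H = 297 * 27 / 5074 = 1.58 mm

1.58 mm


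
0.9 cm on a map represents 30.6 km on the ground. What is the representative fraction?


ground = 30.6 km = 3060000 cm; RF denominator = ground / map = 3060000 / 0.9 = 3400000; RF = 1:3400000

1:3400000


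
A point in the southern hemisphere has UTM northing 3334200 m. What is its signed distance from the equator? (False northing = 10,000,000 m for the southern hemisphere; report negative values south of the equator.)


For southern: actual = 3334200 - 10000000 = -6665800 m

-6665800 m


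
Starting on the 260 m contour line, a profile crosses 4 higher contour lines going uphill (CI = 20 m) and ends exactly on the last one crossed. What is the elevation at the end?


elevation = 260 + 4 * 20 = 340 m

340 m


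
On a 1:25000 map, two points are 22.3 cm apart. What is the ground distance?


ground = 22.3 cm * 25000 / 100 = 5575.0 m = 5.575 km

5.575 km


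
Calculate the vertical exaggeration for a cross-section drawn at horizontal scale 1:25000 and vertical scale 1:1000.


VE = horizontal_scale / vertical_scale = 25000 / 1000 = 25.0

25.0x


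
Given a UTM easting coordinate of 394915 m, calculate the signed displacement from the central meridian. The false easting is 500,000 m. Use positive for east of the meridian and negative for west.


displacement = 394915 - 500000 = -105085 m

-105085 m


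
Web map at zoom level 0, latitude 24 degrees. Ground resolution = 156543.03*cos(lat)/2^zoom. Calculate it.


res = 156543.03 * cos(24) / 2^0 = 156543.03 * 0.91354546 / 1 = 143009.17 m/pixel

143009.17 m/pixel


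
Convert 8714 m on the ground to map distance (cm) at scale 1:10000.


map_cm = 8714 * 100 / 10000 = 87.14 cm

87.14 cm


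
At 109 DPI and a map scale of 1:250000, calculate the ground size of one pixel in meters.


pixel_cm = 2.54 / 109 ≈ 0.023303 cm
ground = pixel_cm * 250000 / 100 = 2.54 * 250000 / (109 * 100) = 635000 / 10900 ≈ 58.26 m

58.26 m


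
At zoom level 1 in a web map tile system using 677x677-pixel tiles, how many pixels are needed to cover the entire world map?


tiles per axis = 2^1 = 2
total tiles = 2^2 = 4
pixels per axis = 2 * 677 = 1354
total pixels = 1354^2 = 1833316

1833316 pixels


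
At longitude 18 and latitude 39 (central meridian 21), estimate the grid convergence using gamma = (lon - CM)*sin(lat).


gamma = (18 - 21) * sin(39) = -3 * 0.62932 = -1.888 degrees

-1.888 degrees


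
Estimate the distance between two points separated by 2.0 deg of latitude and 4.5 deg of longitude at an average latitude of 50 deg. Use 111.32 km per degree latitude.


dlat_km = 2.0 * 111.32 = 222.64
dlon_km = 4.5 * 111.32 * cos(50) ≈ 321.998
dist = sqrt(222.64^2 + 321.998^2) ≈ 391.5 km

391.5 km


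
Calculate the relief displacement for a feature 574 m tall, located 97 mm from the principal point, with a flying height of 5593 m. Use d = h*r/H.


d = h * r / H = 574 * 97 / 5593 = 9.95 mm

9.95 mm


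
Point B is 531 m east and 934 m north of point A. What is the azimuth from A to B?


az = atan2(531, 934) = 29.6 deg
adjusted to 0-360: 29.6 degrees

29.6 degrees


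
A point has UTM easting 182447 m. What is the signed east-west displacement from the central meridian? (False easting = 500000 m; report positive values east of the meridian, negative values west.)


displacement = 182447 - 500000 = -317553 m

-317553 m


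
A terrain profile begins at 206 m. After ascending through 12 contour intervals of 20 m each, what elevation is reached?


elevation = 206 + 12 * 20 = 446 m

446 m


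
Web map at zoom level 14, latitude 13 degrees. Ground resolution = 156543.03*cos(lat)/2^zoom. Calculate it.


res = 156543.03 * cos(13) / 2^14 = 156543.03 * 0.97437006 / 16384 = 9.31 m/pixel

9.31 m/pixel


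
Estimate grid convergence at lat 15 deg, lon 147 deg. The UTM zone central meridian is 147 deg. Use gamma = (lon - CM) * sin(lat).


gamma = (147 - 147) * sin(15) = 0 * 0.258819 = 0.0 degrees

0.0 degrees


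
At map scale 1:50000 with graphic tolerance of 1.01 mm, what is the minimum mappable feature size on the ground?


ground = 1.01 mm * 50000 / 1000 = 50.5 m

50.5 m


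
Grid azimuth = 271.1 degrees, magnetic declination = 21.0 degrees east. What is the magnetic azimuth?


magnetic azimuth = grid azimuth - declination (east +ve)
mag_az = 271.1 - 21.0 = 250.1 degrees

250.1 degrees


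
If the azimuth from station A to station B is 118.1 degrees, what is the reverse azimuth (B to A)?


back azimuth = (118.1 + 180) mod 360 = 298.1 degrees

298.1 degrees


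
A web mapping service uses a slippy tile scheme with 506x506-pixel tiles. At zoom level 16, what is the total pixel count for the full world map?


tiles per axis = 2^16 = 65536
total tiles = 65536^2 = 4294967296
pixels per axis = 65536 * 506 = 33161216
total pixels = 33161216^2 = 1099666246598656

1099666246598656 pixels


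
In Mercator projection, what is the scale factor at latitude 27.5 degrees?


SF = 1 / cos(27.5) = 1 / 0.887011 = 1.127

1.127


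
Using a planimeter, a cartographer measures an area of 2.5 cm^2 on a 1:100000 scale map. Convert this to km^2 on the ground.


ground_area = 2.5 * (100000/100)^2 = 2500000.0 m^2 = 2.5 km^2

2.5 km^2


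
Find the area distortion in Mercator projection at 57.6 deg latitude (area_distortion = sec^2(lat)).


area_distortion = 1/cos^2(57.6) = 3.483

3.483


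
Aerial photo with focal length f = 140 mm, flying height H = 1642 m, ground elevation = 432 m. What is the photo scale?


scale = f / (H - h) = 140 mm / 1210 m = 140 / 1210000 = 1:8643

1:8643


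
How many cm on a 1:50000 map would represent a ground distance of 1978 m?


map_cm = 1978 * 100 / 50000 = 3.956 cm ≈ 3.96 cm

3.96 cm


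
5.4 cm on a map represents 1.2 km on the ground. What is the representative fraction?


ground = 1.2 km = 120000 cm; RF denominator = ground / map = 120000 / 5.4 ≈ 22222; RF = 1:22222

1:22222


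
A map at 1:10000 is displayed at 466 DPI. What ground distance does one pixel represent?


pixel_cm = 2.54 / 466 ≈ 0.005451 cm
ground = pixel_cm * 10000 / 100 = 2.54 * 10000 / (466 * 100) = 25400 / 46600 ≈ 0.55 m

0.55 m


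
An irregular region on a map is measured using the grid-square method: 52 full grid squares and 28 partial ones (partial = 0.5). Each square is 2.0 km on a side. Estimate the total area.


effective squares = 52 + 28 * 0.5 = 66.0
area = 66.0 * 4.0 = 264.0 km^2

264.0 km^2
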